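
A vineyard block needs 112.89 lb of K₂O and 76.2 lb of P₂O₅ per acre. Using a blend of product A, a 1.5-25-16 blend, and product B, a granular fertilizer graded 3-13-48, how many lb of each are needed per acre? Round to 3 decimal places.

220.769 lb product A, 161.598 lb product B

Let a = lb of product A, b = lb of product B (per acre).
K₂O: 0.16·a + 0.48·b = 112.89
P₂O₅: 0.25·a + 0.13·b = 76.2
Eliminate b: (row1) − 0.48/0.13·(row2) → -0.763077·a = -168.464, so a = 220.7692.
Then b = (76.2 − 0.25·220.7692) / 0.13 = 161.5978.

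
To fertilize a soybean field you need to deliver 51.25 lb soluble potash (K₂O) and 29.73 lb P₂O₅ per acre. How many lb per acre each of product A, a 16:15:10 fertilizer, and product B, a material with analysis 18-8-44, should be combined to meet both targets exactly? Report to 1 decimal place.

Let a = lb of product A, b = lb of product B (per acre).
K₂O: 0.1·a + 0.44·b = 51.25
P₂O₅: 0.15·a + 0.08·b = 29.73
Eliminate b: (row1) − 0.44/0.08·(row2) → -0.725·a = -112.265, so a = 154.848.
Then b = (29.73 − 0.15·154.848) / 0.08 = 81.2845.

154.8 lb product A, 81.3 lb product B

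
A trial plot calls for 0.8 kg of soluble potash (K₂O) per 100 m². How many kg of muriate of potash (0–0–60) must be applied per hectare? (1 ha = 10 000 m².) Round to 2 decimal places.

133.33 kg of product per hectare

Product per 100 m² = 0.8 / 60% = 1.33333 kg.
Convert to per hectare: 1.33333 × 100 = 133.333 kg.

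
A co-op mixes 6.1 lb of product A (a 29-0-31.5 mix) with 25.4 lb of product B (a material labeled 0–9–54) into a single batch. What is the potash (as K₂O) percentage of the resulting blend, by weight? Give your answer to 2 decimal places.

49.64% K₂O

Total mass = 6.1 + 25.4 = 31.5 lb.
K₂O mass = 31.5%×6.1 + 54%×25.4 = 15.6375 lb.
% K₂O = 15.6375 / 31.5 = 49.6429%.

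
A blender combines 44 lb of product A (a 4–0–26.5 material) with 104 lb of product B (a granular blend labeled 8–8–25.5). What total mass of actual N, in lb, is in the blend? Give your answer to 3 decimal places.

10.080 lb N

N mass = 4%×44 + 8%×104 = 10.08 lb.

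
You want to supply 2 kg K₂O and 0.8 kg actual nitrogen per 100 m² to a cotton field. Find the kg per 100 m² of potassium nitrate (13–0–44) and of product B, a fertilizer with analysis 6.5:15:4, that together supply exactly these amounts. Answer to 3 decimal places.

4.188 kg potassium nitrate, 3.932 kg product B

With a, b = kg per 100 m² of potassium nitrate and product B:
K₂O: 0.44·a + 0.04·b = 2
N: 0.13·a + 0.065·b = 0.8
From row1: a = (2 − 0.04·b) / 0.44.
Into row2: 0.13·(2 − 0.04·b)/0.44 + 0.065·b = 0.8 → b = 3.93162, a = 4.18803.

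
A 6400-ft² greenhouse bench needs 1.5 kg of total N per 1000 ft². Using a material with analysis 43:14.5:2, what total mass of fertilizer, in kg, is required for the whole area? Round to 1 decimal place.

22.3 kg

Product per 1000 ft² = 1.5 / 43% = 3.48837 kg.
Total product = 3.48837 × 6400 / 1000 = 22.3256 kg.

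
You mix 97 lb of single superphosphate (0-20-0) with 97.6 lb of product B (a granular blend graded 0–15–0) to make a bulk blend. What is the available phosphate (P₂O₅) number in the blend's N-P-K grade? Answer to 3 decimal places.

17.492% P₂O₅

Total mass = 97 + 97.6 = 194.6 lb.
P₂O₅ mass = 20%×97 + 15%×97.6 = 34.04 lb.
% P₂O₅ = 34.04 / 194.6 = 17.4923%.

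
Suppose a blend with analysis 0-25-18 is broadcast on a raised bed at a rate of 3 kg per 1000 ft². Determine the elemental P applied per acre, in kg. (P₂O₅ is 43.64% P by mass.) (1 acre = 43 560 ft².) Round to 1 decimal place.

14.3 kg P per acre

P₂O₅ per 1000 ft² = 3 × 25% = 0.75 kg.
Elemental P = 0.75 × 0.4364 = 0.3273 kg per 1000 ft².
Convert to per acre: 0.3273 × 43.56 = 14.2572 kg.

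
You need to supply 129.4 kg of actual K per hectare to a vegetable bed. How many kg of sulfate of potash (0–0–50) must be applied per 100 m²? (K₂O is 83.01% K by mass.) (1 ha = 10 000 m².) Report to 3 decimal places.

As K₂O: 129.4 / 0.8301 = 155.885 kg per hectare.
Product per hectare = 155.885 / 50% = 311.77 kg.
Convert to per 100 m²: 311.77 × 0.01 = 3.1177 kg.

3.118 kg of product per hundred sq m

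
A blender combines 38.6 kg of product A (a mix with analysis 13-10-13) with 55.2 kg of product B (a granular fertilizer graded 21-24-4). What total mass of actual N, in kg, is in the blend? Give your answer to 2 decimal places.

16.61 kg N

N mass = 13%×38.6 + 21%×55.2 = 16.61 kg.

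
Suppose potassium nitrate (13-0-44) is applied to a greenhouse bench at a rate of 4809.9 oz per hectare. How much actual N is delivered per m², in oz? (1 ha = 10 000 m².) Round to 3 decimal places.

nitrogen per hectare = 4809.9 × 13% = 625.287 oz.
Convert to per m²: 625.287 × 0.0001 = 0.0625287 oz.

0.063 oz N per sq m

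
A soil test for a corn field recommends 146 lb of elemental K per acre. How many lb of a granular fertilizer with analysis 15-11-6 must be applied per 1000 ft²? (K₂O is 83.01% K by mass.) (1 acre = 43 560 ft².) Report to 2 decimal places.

67.30 lb of product per thousand sq ft

As K₂O: 146 / 0.8301 = 175.882 lb per acre.
Product per acre = 175.882 / 6% = 2931.37 lb.
Convert to per 1000 ft²: 2931.37 × 0.0229568 = 67.2951 lb.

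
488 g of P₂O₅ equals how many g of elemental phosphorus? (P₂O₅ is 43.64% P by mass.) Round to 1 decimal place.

213.0 g P

P = 488 × 0.4364 = 212.963 g.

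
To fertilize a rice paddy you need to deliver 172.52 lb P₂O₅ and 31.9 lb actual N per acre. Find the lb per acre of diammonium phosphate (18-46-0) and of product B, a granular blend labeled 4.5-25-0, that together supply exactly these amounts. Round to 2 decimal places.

Let a = lb of diammonium phosphate, b = lb of product B (per acre).
P₂O₅: 0.46·a + 0.25·b = 172.52
N: 0.18·a + 0.045·b = 31.9
Eliminate b: (row1) − 0.25/0.045·(row2) → -0.54·a = -4.70222, so a = 8.70782.
Then b = (31.9 − 0.18·8.70782) / 0.045 = 674.058.

8.71 lb diammonium phosphate, 674.06 lb product B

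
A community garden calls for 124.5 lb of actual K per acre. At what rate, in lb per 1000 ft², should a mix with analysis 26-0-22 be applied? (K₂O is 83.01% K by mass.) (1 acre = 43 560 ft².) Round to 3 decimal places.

As K₂O: 124.5 / 0.8301 = 149.982 lb per acre.
Product per acre = 149.982 / 22% = 681.736 lb.
Convert to per 1000 ft²: 681.736 × 0.0229568 = 15.6505 lb.

15.651 lb of product per thousand sq ft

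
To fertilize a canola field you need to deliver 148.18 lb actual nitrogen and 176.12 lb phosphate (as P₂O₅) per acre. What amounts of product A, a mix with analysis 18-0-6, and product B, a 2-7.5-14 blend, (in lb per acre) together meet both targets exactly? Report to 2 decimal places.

With a, b = lb per acre of product A and product B:
N: 0.18·a + 0.02·b = 148.18
P₂O₅: 0·a + 0.075·b = 176.12
Solving simultaneously: a = 562.304, b = 2348.267.

562.30 lb product A, 2348.27 lb product B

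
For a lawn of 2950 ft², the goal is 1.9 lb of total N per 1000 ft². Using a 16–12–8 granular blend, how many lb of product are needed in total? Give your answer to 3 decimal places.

35.031 lb

Product per 1000 ft² = 1.9 / 16% = 11.875 lb.
Total product = 11.875 × 2950 / 1000 = 35.0312 lb.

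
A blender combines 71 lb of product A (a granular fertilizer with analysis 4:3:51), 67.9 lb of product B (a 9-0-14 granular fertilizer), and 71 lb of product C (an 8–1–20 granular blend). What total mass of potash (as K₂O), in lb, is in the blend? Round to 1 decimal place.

K₂O mass = 51%×71 + 14%×67.9 + 20%×71 = 59.916 lb.

59.9 lb K₂O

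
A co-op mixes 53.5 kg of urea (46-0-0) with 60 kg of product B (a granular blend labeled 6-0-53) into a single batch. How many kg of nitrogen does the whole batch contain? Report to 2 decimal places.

28.21 kg N

N mass = 46%×53.5 + 6%×60 = 28.21 kg.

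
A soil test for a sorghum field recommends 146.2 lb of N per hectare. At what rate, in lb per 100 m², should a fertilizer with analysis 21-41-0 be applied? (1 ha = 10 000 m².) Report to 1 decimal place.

Product per hectare = 146.2 / 21% = 696.19 lb.
Convert to per 100 m²: 696.19 × 0.01 = 6.9619 lb.

7.0 lb of product per hundred sq m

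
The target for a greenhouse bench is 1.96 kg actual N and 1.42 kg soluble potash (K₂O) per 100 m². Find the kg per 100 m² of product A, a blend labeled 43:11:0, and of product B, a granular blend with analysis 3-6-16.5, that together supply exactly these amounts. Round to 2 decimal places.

3.96 kg product A, 8.61 kg product B

Let a = kg of product A, b = kg of product B (per 100 m²).
N: 0.43·a + 0.03·b = 1.96
K₂O: 0·a + 0.165·b = 1.42
Solving simultaneously: a = 3.95772, b = 8.60606.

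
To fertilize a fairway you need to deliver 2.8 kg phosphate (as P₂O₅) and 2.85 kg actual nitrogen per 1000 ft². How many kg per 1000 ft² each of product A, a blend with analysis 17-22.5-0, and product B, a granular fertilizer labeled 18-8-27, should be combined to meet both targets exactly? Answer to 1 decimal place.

Per-1000 ft² balance (a = product A, b = product B):
P₂O₅: 0.225·a + 0.08·b = 2.8
N: 0.17·a + 0.18·b = 2.85
Eliminate b: (row1) − 0.08/0.18·(row2) → 0.149444·a = 1.53333, so a = 10.2602.
Then b = (2.85 − 0.17·10.2602) / 0.18 = 6.14312.

10.3 kg product A, 6.1 kg product B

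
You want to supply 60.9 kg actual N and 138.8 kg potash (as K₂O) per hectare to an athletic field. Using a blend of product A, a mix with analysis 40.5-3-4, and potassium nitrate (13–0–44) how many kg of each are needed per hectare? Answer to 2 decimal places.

50.59 kg product A, 310.86 kg potassium nitrate

Let a = kg of product A, b = kg of potassium nitrate (per hectare).
N: 0.405·a + 0.13·b = 60.9
K₂O: 0.04·a + 0.44·b = 138.8
Eliminate b: (row1) − 0.13/0.44·(row2) → 0.393182·a = 19.8909, so a = 50.5896.
Then b = (138.8 − 0.04·50.5896) / 0.44 = 310.855.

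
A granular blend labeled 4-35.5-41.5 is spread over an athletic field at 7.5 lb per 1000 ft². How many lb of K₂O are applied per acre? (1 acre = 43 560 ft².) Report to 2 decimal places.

135.58 lb K₂O per acre

K₂O per 1000 ft² = 7.5 × 41.5% = 3.1125 lb.
Convert to per acre: 3.1125 × 43.56 = 135.581 lb.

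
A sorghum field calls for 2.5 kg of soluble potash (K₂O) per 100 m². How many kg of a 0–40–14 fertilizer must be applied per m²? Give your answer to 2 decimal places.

Product per 100 m² = 2.5 / 14% = 17.8571 kg.
Convert to per m²: 17.8571 × 0.01 = 0.178571 kg.

0.18 kg of product per sq m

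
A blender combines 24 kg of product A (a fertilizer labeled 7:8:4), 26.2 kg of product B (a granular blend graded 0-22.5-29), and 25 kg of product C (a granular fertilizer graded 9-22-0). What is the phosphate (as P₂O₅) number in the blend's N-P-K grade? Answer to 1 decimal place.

Total mass = 24 + 26.2 + 25 = 75.2 kg.
P₂O₅ mass = 8%×24 + 22.5%×26.2 + 22%×25 = 13.315 kg.
% P₂O₅ = 13.315 / 75.2 = 17.7061%.

17.7% P₂O₅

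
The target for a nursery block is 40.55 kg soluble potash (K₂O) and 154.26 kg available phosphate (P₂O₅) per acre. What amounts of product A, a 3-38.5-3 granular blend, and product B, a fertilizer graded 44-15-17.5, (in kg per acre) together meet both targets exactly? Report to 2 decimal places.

332.61 kg product A, 174.70 kg product B

Let a = kg of product A, b = kg of product B (per acre).
K₂O: 0.03·a + 0.175·b = 40.55
P₂O₅: 0.385·a + 0.15·b = 154.26
Eliminate b: (row1) − 0.175/0.15·(row2) → -0.419167·a = -139.42, so a = 332.612.
Then b = (154.26 − 0.385·332.612) / 0.15 = 174.695.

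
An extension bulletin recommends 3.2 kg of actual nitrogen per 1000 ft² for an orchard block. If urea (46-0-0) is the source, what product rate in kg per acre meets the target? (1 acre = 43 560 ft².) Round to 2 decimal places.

Product per 1000 ft² = 3.2 / 46% = 6.95652 kg.
Convert to per acre: 6.95652 × 43.56 = 303.026 kg.

303.03 kg of product per acre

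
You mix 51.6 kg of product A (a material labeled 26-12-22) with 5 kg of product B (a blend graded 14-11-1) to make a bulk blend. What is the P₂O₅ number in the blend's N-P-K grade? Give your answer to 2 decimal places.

11.91% P₂O₅

Total mass = 51.6 + 5 = 56.6 kg.
P₂O₅ mass = 12%×51.6 + 11%×5 = 6.742 kg.
% P₂O₅ = 6.742 / 56.6 = 11.9117%.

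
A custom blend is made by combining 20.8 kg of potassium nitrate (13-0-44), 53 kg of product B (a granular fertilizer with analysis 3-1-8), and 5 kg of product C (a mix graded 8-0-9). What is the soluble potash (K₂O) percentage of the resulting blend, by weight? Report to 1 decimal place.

Total mass = 20.8 + 53 + 5 = 78.8 kg.
K₂O mass = 44%×20.8 + 8%×53 + 9%×5 = 13.842 kg.
% K₂O = 13.842 / 78.8 = 17.566%.

17.6% K₂O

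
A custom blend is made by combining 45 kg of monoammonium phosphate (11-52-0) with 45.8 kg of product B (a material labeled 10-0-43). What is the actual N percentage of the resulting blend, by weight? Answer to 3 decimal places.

Total mass = 45 + 45.8 = 90.8 kg.
N mass = 11%×45 + 10%×45.8 = 9.53 kg.
% N = 9.53 / 90.8 = 10.4956%.

10.496% N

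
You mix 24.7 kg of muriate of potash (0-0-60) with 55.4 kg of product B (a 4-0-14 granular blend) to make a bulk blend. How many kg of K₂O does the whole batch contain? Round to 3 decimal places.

K₂O mass = 60%×24.7 + 14%×55.4 = 22.576 kg.

22.576 kg K₂O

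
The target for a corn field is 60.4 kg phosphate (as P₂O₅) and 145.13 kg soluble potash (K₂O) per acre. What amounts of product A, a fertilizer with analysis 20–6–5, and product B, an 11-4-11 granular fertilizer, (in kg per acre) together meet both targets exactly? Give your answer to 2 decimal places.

182.35 kg product A, 1236.48 kg product B

Let a = kg of product A, b = kg of product B (per acre).
P₂O₅: 0.06·a + 0.04·b = 60.4
K₂O: 0.05·a + 0.11·b = 145.13
Eliminate b: (row1) − 0.04/0.11·(row2) → 0.0418182·a = 7.62545, so a = 182.348.
Then b = (145.13 − 0.05·182.348) / 0.11 = 1236.478.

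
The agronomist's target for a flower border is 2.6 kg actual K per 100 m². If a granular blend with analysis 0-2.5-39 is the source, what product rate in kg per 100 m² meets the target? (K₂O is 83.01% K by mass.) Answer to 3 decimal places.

8.031 kg of product per hundred sq m

As K₂O: 2.6 / 0.8301 = 3.13215 kg per 100 m².
Product per 100 m² = 3.13215 / 39% = 8.03116 kg.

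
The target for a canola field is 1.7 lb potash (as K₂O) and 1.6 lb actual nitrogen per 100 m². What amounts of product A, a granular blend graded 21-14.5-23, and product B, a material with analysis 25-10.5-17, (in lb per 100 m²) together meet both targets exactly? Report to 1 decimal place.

7.0 lb product A, 0.5 lb product B

Per-100 m² balance (a = product A, b = product B):
K₂O: 0.23·a + 0.17·b = 1.7
N: 0.21·a + 0.25·b = 1.6
Eliminate a: (row1) − 0.23/0.21·(row2) → -0.10381·b = -0.052381, so b = 0.504587.
Back-substitute: a = (1.7 − 0.17·0.504587) / 0.23 = 7.01835.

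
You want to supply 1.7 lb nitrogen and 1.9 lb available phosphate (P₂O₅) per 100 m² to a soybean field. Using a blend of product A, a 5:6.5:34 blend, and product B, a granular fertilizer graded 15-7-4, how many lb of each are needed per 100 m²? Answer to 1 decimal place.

26.6 lb product A, 2.5 lb product B

Let a = lb of product A, b = lb of product B (per 100 m²).
N: 0.05·a + 0.15·b = 1.7
P₂O₅: 0.065·a + 0.07·b = 1.9
Eliminate b: (row1) − 0.15/0.07·(row2) → -0.0892857·a = -2.37143, so a = 26.56.
Then b = (1.9 − 0.065·26.56) / 0.07 = 2.48.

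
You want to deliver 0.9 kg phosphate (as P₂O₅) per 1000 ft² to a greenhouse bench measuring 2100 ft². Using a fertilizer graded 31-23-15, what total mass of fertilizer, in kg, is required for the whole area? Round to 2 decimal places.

Product per 1000 ft² = 0.9 / 23% = 3.91304 kg.
Total product = 3.91304 × 2100 / 1000 = 8.21739 kg.

8.22 kg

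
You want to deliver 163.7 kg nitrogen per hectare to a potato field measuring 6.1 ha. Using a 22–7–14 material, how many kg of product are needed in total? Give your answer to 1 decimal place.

4539.0 kg

Product per hectare = 163.7 / 22% = 744.091 kg.
Total product = 744.091 × 6.1 = 4538.95 kg.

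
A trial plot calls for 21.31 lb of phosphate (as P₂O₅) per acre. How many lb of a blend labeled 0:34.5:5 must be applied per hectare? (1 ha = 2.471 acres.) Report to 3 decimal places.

152.629 lb of product per hectare

Product per acre = 21.31 / 34.5% = 61.7681 lb.
Convert to per hectare: 61.7681 × 2.471 = 152.62901 lb.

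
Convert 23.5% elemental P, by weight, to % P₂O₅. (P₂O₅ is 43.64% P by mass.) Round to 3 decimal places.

%P₂O₅ = 23.5 / 0.4364 = 53.8497%.

53.850% P₂O₅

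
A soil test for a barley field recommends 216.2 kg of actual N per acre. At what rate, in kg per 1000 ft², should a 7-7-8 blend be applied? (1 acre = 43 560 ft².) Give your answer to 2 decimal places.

70.90 kg of product per thousand sq ft

Product per acre = 216.2 / 7% = 3088.57 kg.
Convert to per 1000 ft²: 3088.57 × 0.0229568 = 70.9038 kg.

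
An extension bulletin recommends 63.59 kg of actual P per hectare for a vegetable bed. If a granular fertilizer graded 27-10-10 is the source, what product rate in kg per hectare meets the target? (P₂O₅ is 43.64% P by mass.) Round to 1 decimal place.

As P₂O₅: 63.59 / 0.4364 = 145.715 kg per hectare.
Product per hectare = 145.715 / 10% = 1457.149 kg.

1457.1 kg of product per hectare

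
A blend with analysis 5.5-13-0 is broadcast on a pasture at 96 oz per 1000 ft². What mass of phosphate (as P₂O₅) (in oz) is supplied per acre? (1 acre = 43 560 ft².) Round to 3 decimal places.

543.629 oz P₂O₅ per acre

P₂O₅ per 1000 ft² = 96 × 13% = 12.48 oz.
Convert to per acre: 12.48 × 43.56 = 543.6288 oz.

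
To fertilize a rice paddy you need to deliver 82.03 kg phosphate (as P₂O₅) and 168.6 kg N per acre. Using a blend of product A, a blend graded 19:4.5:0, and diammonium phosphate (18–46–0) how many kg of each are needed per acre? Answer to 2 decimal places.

791.81 kg product A, 100.87 kg diammonium phosphate

Per-acre balance (a = product A, b = diammonium phosphate):
P₂O₅: 0.045·a + 0.46·b = 82.03
N: 0.19·a + 0.18·b = 168.6
From row1: a = (82.03 − 0.46·b) / 0.045.
Into row2: 0.19·(82.03 − 0.46·b)/0.045 + 0.18·b = 168.6 → b = 100.866, a = 791.811.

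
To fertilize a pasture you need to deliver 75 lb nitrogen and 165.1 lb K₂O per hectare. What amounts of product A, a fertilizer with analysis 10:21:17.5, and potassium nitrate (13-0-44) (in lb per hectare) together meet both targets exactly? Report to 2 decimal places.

Per-hectare balance (a = product A, b = potassium nitrate):
N: 0.1·a + 0.13·b = 75
K₂O: 0.175·a + 0.44·b = 165.1
From row1: a = (75 − 0.13·b) / 0.1.
Into row2: 0.175·(75 − 0.13·b)/0.1 + 0.44·b = 165.1 → b = 159.294, a = 542.918.

542.92 lb product A, 159.29 lb potassium nitrate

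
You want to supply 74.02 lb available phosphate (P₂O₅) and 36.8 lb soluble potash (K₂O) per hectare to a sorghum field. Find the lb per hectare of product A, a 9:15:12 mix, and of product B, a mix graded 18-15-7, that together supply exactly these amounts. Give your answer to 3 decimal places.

With a, b = lb per hectare of product A and product B:
P₂O₅: 0.15·a + 0.15·b = 74.02
K₂O: 0.12·a + 0.07·b = 36.8
From row1: a = (74.02 − 0.15·b) / 0.15.
Into row2: 0.12·(74.02 − 0.15·b)/0.15 + 0.07·b = 36.8 → b = 448.32, a = 45.1467.

45.147 lb product A, 448.320 lb product B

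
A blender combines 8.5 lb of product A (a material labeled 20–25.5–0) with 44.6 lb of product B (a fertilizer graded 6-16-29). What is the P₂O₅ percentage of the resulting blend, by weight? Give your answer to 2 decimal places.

Total mass = 8.5 + 44.6 = 53.1 lb.
P₂O₅ mass = 25.5%×8.5 + 16%×44.6 = 9.3035 lb.
% P₂O₅ = 9.3035 / 53.1 = 17.5207%.

17.52% P₂O₅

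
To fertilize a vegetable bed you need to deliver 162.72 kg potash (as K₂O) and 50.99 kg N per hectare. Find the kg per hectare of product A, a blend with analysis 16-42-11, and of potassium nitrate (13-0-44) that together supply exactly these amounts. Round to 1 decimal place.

22.9 kg product A, 364.1 kg potassium nitrate

Let a = kg of product A, b = kg of potassium nitrate (per hectare).
K₂O: 0.11·a + 0.44·b = 162.72
N: 0.16·a + 0.13·b = 50.99
Eliminate b: (row1) − 0.44/0.13·(row2) → -0.431538·a = -9.86154, so a = 22.852.
Then b = (50.99 − 0.16·22.852) / 0.13 = 364.105.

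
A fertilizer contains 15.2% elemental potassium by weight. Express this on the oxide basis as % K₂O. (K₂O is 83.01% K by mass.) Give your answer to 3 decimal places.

18.311% K₂O

%K₂O = 15.2 / 0.8301 = 18.31105%.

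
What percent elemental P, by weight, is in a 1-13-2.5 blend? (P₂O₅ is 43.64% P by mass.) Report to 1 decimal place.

5.7% P

%P = 13 × 0.4364 = 5.6732%.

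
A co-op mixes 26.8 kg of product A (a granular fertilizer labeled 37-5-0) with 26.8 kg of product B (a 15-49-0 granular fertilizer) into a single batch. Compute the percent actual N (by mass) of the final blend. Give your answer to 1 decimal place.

Total mass = 26.8 + 26.8 = 53.6 kg.
N mass = 37%×26.8 + 15%×26.8 = 13.936 kg.
% N = 13.936 / 53.6 = 26%.

26.0% N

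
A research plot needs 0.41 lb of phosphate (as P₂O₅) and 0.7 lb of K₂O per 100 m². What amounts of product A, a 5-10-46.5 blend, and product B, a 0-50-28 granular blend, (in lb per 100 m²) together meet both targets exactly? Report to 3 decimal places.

1.150 lb product A, 0.590 lb product B

With a, b = lb per 100 m² of product A and product B:
P₂O₅: 0.1·a + 0.5·b = 0.41
K₂O: 0.465·a + 0.28·b = 0.7
Eliminate b: (row1) − 0.5/0.28·(row2) → -0.730357·a = -0.84, so a = 1.15012.
Then b = (0.7 − 0.465·1.15012) / 0.28 = 0.589976.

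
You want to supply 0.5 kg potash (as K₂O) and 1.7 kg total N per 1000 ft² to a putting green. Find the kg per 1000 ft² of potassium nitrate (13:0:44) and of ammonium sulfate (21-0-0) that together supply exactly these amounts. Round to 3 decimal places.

With a, b = kg per 1000 ft² of potassium nitrate and ammonium sulfate:
K₂O: 0.44·a + 0·b = 0.5
N: 0.13·a + 0.21·b = 1.7
From row1: a = (0.5 − 0·b) / 0.44.
Into row2: 0.13·(0.5 − 0·b)/0.44 + 0.21·b = 1.7 → b = 7.39177, a = 1.13636.

1.136 kg potassium nitrate, 7.392 kg ammonium sulfate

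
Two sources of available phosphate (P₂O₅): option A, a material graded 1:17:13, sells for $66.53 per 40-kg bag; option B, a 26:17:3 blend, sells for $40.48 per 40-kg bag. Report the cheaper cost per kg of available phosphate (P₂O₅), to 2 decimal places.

option A: P₂O₅ per bag = 40 × 17% = 6.8 kg; cost = 66.53 / 6.8 = $9.7838/kg P₂O₅.
option B: P₂O₅ per bag = 40 × 17% = 6.8 kg; cost = 40.48 / 6.8 = $5.9529/kg P₂O₅.
option B is cheaper.

$5.95 per kg P₂O₅ (option B)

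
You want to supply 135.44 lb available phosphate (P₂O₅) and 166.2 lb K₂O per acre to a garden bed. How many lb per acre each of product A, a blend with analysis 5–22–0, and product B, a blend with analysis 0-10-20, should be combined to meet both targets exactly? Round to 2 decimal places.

With a, b = lb per acre of product A and product B:
P₂O₅: 0.22·a + 0.1·b = 135.44
K₂O: 0·a + 0.2·b = 166.2
Solving simultaneously: a = 237.909, b = 831.

237.91 lb product A, 831.00 lb product B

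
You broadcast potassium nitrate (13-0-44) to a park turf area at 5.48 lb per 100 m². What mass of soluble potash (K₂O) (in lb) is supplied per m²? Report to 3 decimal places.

K₂O per 100 m² = 5.48 × 44% = 2.4112 lb.
Convert to per m²: 2.4112 × 0.01 = 0.024112 lb.

0.024 lb K₂O per sq m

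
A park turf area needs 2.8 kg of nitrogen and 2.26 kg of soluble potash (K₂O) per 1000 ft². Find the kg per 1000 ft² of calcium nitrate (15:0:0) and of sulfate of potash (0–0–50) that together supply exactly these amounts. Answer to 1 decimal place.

With a, b = kg per 1000 ft² of calcium nitrate and sulfate of potash:
N: 0.15·a + 0·b = 2.8
K₂O: 0·a + 0.5·b = 2.26
Solving simultaneously: a = 18.6667, b = 4.52.

18.7 kg calcium nitrate, 4.5 kg sulfate of potash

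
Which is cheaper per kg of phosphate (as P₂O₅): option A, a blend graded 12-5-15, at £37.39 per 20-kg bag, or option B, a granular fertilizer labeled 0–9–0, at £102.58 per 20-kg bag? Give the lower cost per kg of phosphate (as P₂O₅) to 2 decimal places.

£37.39 per kg P₂O₅ (option A)

option A: P₂O₅ per bag = 20 × 5% = 1 kg; cost = 37.39 / 1 = £37.3900/kg P₂O₅.
option B: P₂O₅ per bag = 20 × 9% = 1.8 kg; cost = 102.58 / 1.8 = £56.9889/kg P₂O₅.
option A is cheaper.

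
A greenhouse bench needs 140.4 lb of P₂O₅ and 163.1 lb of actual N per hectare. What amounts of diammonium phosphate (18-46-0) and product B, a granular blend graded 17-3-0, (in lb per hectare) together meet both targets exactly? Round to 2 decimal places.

With a, b = lb per hectare of diammonium phosphate and product B:
P₂O₅: 0.46·a + 0.03·b = 140.4
N: 0.18·a + 0.17·b = 163.1
Eliminate b: (row1) − 0.03/0.17·(row2) → 0.428235·a = 111.618, so a = 260.646.
Then b = (163.1 − 0.18·260.646) / 0.17 = 683.434.

260.65 lb diammonium phosphate, 683.43 lb product B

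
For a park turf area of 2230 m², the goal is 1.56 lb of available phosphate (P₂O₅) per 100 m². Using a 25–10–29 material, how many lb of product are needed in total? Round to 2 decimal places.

347.88 lb

Product per 100 m² = 1.56 / 10% = 15.6 lb.
Total product = 15.6 × 2230 / 100 = 347.88 lb.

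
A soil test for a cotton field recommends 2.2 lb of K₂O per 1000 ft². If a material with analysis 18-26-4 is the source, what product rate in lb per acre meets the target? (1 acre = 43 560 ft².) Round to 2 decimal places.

2395.80 lb of product per acre

Product per 1000 ft² = 2.2 / 4% = 55 lb.
Convert to per acre: 55 × 43.56 = 2395.8 lb.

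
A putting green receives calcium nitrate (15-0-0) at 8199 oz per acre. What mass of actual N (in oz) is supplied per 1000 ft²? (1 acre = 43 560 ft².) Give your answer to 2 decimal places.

nitrogen per acre = 8199 × 15% = 1229.85 oz.
Convert to per 1000 ft²: 1229.85 × 0.0229568 = 28.2335 oz.

28.23 oz N per thousand sq ft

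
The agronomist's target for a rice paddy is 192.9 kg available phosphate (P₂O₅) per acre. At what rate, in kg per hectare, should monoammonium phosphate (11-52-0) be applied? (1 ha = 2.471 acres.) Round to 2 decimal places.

916.65 kg of product per hectare

Product per acre = 192.9 / 52% = 370.962 kg.
Convert to per hectare: 370.962 × 2.471 = 916.646 kg.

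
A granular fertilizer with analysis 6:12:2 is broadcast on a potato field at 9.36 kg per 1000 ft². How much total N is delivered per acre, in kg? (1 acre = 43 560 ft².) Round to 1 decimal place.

24.5 kg N per acre

nitrogen per 1000 ft² = 9.36 × 6% = 0.5616 kg.
Convert to per acre: 0.5616 × 43.56 = 24.4633 kg.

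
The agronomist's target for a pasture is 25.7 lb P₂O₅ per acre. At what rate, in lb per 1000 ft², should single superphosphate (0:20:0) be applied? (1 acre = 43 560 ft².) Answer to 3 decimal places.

2.950 lb of product per thousand sq ft

Product per acre = 25.7 / 20% = 128.5 lb.
Convert to per 1000 ft²: 128.5 × 0.0229568 = 2.94995 lb.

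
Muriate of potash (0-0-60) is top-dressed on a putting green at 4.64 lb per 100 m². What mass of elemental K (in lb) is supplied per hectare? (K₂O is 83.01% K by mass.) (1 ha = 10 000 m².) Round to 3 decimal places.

K₂O per 100 m² = 4.64 × 60% = 2.784 lb.
Elemental K = 2.784 × 0.8301 = 2.311 lb per 100 m².
Convert to per hectare: 2.311 × 100 = 231.0998 lb.

231.100 lb K per hectare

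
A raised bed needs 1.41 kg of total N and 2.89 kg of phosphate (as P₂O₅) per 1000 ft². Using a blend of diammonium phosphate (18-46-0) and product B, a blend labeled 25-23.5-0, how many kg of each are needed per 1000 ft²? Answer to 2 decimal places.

5.38 kg diammonium phosphate, 1.77 kg product B

Let a = kg of diammonium phosphate, b = kg of product B (per 1000 ft²).
N: 0.18·a + 0.25·b = 1.41
P₂O₅: 0.46·a + 0.235·b = 2.89
From row1: a = (1.41 − 0.25·b) / 0.18.
Into row2: 0.46·(1.41 − 0.25·b)/0.18 + 0.235·b = 2.89 → b = 1.76616, a = 5.38033.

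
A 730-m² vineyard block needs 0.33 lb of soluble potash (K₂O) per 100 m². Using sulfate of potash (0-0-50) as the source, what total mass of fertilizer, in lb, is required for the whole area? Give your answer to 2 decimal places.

4.82 lb

Product per 100 m² = 0.33 / 50% = 0.66 lb.
Total product = 0.66 × 730 / 100 = 4.818 lb.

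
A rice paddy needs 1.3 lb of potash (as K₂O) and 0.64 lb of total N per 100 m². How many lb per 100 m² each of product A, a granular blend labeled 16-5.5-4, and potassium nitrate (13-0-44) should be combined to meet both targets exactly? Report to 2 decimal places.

With a, b = lb per 100 m² of product A and potassium nitrate:
K₂O: 0.04·a + 0.44·b = 1.3
N: 0.16·a + 0.13·b = 0.64
Eliminate a: (row1) − 0.04/0.16·(row2) → 0.4075·b = 1.14, so b = 2.79755.
Back-substitute: a = (1.3 − 0.44·2.79755) / 0.04 = 1.72699.

1.73 lb product A, 2.80 lb potassium nitrate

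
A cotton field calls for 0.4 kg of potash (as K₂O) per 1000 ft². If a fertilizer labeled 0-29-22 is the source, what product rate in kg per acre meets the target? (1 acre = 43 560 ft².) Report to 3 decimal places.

Product per 1000 ft² = 0.4 / 22% = 1.81818 kg.
Convert to per acre: 1.81818 × 43.56 = 79.2 kg.

79.200 kg of product per acre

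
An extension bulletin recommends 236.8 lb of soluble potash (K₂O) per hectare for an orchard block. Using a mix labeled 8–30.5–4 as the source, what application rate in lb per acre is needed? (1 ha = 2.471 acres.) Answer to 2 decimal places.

2395.79 lb of product per acre

Product per hectare = 236.8 / 4% = 5920 lb.
Convert to per acre: 5920 × 0.404694 = 2395.791 lb.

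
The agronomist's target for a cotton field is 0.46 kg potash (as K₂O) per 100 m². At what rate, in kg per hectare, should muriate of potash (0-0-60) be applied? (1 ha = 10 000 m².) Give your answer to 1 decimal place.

Product per 100 m² = 0.46 / 60% = 0.766667 kg.
Convert to per hectare: 0.766667 × 100 = 76.6667 kg.

76.7 kg of product per hectare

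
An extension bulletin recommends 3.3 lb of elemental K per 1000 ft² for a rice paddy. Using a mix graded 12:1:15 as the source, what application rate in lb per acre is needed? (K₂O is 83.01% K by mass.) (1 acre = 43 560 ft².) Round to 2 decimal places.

1154.46 lb of product per acre

As K₂O: 3.3 / 0.8301 = 3.97542 lb per 1000 ft².
Product per 1000 ft² = 3.97542 / 15% = 26.5028 lb.
Convert to per acre: 26.5028 × 43.56 = 1154.463 lb.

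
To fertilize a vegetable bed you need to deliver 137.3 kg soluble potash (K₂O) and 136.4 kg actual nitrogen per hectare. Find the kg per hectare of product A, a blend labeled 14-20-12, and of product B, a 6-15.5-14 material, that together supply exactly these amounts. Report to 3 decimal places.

875.645 kg product A, 230.161 kg product B

With a, b = kg per hectare of product A and product B:
K₂O: 0.12·a + 0.14·b = 137.3
N: 0.14·a + 0.06·b = 136.4
Eliminate a: (row1) − 0.12/0.14·(row2) → 0.0885714·b = 20.3857, so b = 230.1613.
Back-substitute: a = (137.3 − 0.14·230.1613) / 0.12 = 875.6452.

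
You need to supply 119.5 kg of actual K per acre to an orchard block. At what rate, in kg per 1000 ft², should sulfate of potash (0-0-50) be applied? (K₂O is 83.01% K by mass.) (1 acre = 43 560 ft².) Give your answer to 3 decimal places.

As K₂O: 119.5 / 0.8301 = 143.959 kg per acre.
Product per acre = 143.959 / 50% = 287.917 kg.
Convert to per 1000 ft²: 287.917 × 0.0229568 = 6.60967 kg.

6.610 kg of product per thousand sq ft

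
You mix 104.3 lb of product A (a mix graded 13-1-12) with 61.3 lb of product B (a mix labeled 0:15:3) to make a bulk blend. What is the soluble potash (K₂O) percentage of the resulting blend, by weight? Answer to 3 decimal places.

Total mass = 104.3 + 61.3 = 165.6 lb.
K₂O mass = 12%×104.3 + 3%×61.3 = 14.355 lb.
% K₂O = 14.355 / 165.6 = 8.66848%.

8.668% K₂O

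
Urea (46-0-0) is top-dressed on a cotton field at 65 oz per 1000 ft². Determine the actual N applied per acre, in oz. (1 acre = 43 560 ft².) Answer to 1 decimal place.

nitrogen per 1000 ft² = 65 × 46% = 29.9 oz.
Convert to per acre: 29.9 × 43.56 = 1302.44 oz.

1302.4 oz N per acre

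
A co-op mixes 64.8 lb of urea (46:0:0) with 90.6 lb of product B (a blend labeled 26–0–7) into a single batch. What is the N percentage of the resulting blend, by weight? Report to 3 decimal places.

34.340% N

Total mass = 64.8 + 90.6 = 155.4 lb.
N mass = 46%×64.8 + 26%×90.6 = 53.364 lb.
% N = 53.364 / 155.4 = 34.3398%.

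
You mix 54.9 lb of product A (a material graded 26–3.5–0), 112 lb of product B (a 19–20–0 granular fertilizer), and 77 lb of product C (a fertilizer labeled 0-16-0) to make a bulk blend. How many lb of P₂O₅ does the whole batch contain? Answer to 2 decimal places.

P₂O₅ mass = 3.5%×54.9 + 20%×112 + 16%×77 = 36.6415 lb.

36.64 lb P₂O₅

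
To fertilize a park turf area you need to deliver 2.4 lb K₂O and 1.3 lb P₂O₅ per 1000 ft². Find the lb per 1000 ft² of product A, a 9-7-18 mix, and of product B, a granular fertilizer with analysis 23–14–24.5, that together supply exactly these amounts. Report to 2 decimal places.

Let a = lb of product A, b = lb of product B (per 1000 ft²).
K₂O: 0.18·a + 0.245·b = 2.4
P₂O₅: 0.07·a + 0.14·b = 1.3
Eliminate a: (row1) − 0.18/0.07·(row2) → -0.115·b = -0.942857, so b = 8.19876.
Back-substitute: a = (2.4 − 0.245·8.19876) / 0.18 = 2.17391.

2.17 lb product A, 8.20 lb product B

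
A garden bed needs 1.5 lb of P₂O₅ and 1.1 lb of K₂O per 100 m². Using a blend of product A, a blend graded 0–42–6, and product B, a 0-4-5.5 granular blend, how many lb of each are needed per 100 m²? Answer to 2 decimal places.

With a, b = lb per 100 m² of product A and product B:
P₂O₅: 0.42·a + 0.04·b = 1.5
K₂O: 0.06·a + 0.055·b = 1.1
From row1: a = (1.5 − 0.04·b) / 0.42.
Into row2: 0.06·(1.5 − 0.04·b)/0.42 + 0.055·b = 1.1 → b = 17.971, a = 1.8599.

1.86 lb product A, 17.97 lb product B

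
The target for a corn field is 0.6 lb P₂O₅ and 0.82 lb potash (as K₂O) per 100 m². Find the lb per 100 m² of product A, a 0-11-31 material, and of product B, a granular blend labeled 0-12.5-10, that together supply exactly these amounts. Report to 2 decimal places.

With a, b = lb per 100 m² of product A and product B:
P₂O₅: 0.11·a + 0.125·b = 0.6
K₂O: 0.31·a + 0.1·b = 0.82
From row1: a = (0.6 − 0.125·b) / 0.11.
Into row2: 0.31·(0.6 − 0.125·b)/0.11 + 0.1·b = 0.82 → b = 3.45225, a = 1.53153.

1.53 lb product A, 3.45 lb product B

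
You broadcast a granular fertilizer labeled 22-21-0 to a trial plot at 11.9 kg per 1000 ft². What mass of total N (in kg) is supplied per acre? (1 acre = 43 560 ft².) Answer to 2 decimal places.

nitrogen per 1000 ft² = 11.9 × 22% = 2.618 kg.
Convert to per acre: 2.618 × 43.56 = 114.0401 kg.

114.04 kg N per acre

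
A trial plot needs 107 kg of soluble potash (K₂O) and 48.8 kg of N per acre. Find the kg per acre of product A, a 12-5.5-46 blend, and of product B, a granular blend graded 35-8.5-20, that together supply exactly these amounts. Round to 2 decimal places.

202.12 kg product A, 70.13 kg product B

Let a = kg of product A, b = kg of product B (per acre).
K₂O: 0.46·a + 0.2·b = 107
N: 0.12·a + 0.35·b = 48.8
Solving simultaneously: a = 202.117, b = 70.1314.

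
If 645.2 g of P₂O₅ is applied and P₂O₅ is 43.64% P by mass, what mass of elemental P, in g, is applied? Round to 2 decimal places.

P = 645.2 × 0.4364 = 281.565 g.

281.57 g P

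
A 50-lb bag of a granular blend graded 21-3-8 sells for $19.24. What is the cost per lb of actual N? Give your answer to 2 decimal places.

N in bag = 50 × 21% = 10.5 lb.
Cost per lb N = $19.24 / 10.5 = $1.8324.

$1.83 per lb N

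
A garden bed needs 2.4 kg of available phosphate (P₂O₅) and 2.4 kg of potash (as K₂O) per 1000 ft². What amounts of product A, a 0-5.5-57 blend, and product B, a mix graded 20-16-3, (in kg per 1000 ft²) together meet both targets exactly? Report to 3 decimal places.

3.484 kg product A, 13.802 kg product B

Let a = kg of product A, b = kg of product B (per 1000 ft²).
P₂O₅: 0.055·a + 0.16·b = 2.4
K₂O: 0.57·a + 0.03·b = 2.4
Solving simultaneously: a = 3.48409, b = 13.8023.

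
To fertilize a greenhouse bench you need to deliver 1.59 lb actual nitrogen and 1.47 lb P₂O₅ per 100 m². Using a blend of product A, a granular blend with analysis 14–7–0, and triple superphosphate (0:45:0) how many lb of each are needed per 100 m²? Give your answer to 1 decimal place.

Per-100 m² balance (a = product A, b = triple superphosphate):
N: 0.14·a + 0·b = 1.59
P₂O₅: 0.07·a + 0.45·b = 1.47
Solving simultaneously: a = 11.3571, b = 1.5.

11.4 lb product A, 1.5 lb triple superphosphate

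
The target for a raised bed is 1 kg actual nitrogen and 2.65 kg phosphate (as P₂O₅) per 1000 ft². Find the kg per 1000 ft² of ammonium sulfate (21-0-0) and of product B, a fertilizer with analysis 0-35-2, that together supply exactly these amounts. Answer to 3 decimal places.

4.762 kg ammonium sulfate, 7.571 kg product B

With a, b = kg per 1000 ft² of ammonium sulfate and product B:
N: 0.21·a + 0·b = 1
P₂O₅: 0·a + 0.35·b = 2.65
Solving simultaneously: a = 4.7619, b = 7.57143.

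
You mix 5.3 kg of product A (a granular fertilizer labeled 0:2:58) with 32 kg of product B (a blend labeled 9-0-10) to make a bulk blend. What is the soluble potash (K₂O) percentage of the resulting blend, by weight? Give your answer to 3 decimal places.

Total mass = 5.3 + 32 = 37.3 kg.
K₂O mass = 58%×5.3 + 10%×32 = 6.274 kg.
% K₂O = 6.274 / 37.3 = 16.8204%.

16.820% K₂O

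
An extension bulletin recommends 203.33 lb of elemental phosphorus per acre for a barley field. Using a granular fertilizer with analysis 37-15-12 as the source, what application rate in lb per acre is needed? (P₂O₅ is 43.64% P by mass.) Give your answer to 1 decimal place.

3106.2 lb of product per acre

As P₂O₅: 203.33 / 0.4364 = 465.926 lb per acre.
Product per acre = 465.926 / 15% = 3106.17 lb.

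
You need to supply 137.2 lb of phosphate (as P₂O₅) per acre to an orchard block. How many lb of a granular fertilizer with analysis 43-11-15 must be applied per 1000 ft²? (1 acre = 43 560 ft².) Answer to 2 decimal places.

28.63 lb of product per thousand sq ft

Product per acre = 137.2 / 11% = 1247.27 lb.
Convert to per 1000 ft²: 1247.27 × 0.0229568 = 28.6334 lb.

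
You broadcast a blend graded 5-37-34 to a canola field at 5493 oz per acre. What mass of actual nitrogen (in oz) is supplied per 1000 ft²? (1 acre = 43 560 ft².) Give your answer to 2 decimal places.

nitrogen per acre = 5493 × 5% = 274.65 oz.
Convert to per 1000 ft²: 274.65 × 0.0229568 = 6.3051 oz.

6.31 oz N per thousand sq ft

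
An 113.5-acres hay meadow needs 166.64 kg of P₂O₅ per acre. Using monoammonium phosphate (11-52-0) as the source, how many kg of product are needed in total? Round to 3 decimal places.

36372.385 kg

Product per acre = 166.64 / 52% = 320.462 kg.
Total product = 320.462 × 113.5 = 36372.3846 kg.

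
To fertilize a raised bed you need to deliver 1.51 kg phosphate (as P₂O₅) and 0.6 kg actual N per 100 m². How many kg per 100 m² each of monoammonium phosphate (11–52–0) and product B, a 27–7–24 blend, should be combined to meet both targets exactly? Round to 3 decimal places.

2.756 kg monoammonium phosphate, 1.099 kg product B

With a, b = kg per 100 m² of monoammonium phosphate and product B:
P₂O₅: 0.52·a + 0.07·b = 1.51
N: 0.11·a + 0.27·b = 0.6
Solving simultaneously: a = 2.75584, b = 1.09947.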